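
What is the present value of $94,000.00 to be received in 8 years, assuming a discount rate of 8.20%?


Present value formula: PV = FV / (1 + r)^t
PV = $94,000.00 / (1 + 0.082)^8
PV = $94,000.00 / 1.878530
PV = $50,039.13

PV = FV / (1 + r)^t = $50,039.13


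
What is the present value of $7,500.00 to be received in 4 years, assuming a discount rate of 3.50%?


Present value formula: PV = FV / (1 + r)^t
PV = $7,500.00 / (1 + 0.035)^4
PV = $7,500.00 / 1.147523
PV = $6,535.82

PV = FV / (1 + r)^t = $6,535.82


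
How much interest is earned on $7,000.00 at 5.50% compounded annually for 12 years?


Compound interest earned = final amount − principal.
A = P(1 + r/n)^(nt) = $7,000.00 × (1 + 0.055/1)^(1 × 12) = $13,308.45
Interest = A − P = $13,308.45 − $7,000.00 = $6,308.45

Interest = A - P = $6,308.45


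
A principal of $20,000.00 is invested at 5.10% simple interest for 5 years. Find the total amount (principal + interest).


Total amount formula: A = P(1 + rt) = P + P·r·t
Interest: I = P × r × t = $20,000.00 × 0.051 × 5 = $5,100.00
A = P + I = $20,000.00 + $5,100.00 = $25,100.00

A = P + I = P(1 + rt) = $25,100.00


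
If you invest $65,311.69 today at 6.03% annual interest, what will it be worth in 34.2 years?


Future value formula: FV = PV × (1 + r)^t
FV = $65,311.69 × (1 + 0.0603)^34.2
FV = $65,311.69 × 7.4073632
FV = $483,787.41

FV = PV × (1 + r)^t = $483,787.41


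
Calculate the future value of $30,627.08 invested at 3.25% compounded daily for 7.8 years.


Compound interest formula: A = P(1 + r/n)^(nt)
A = $30,627.08 × (1 + 0.0325/365)^(365 × 7.8)
Growth factor: (1 + 0.0325/365)^2847 = 1.288513
A = $30,627.08 × 1.288513
A = $39,463.39

A = P(1 + r/n)^(nt) = $39,463.39


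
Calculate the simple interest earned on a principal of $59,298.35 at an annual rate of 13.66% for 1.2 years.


Simple interest formula: I = P × r × t
I = $59,298.35 × 0.1366 × 1.2
I = $9,720.19

I = P × r × t = $9,720.19


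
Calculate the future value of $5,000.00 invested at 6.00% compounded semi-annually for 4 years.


Compound interest formula: A = P(1 + r/n)^(nt)
A = $5,000.00 × (1 + 0.06/2)^(2 × 4)
Growth factor: (1 + 0.06/2)^8 = 1.266770
A = $5,000.00 × 1.266770
A = $6,333.85

A = P(1 + r/n)^(nt) = $6,333.85


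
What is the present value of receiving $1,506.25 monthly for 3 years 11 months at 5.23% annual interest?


Present value of an ordinary annuity: PV = PMT × (1 − (1 + r)^(−n)) / r
Monthly rate r = 0.0523/12 ≈ 0.00435833, n = 47
PV = $1,506.25 × (1 − (1 + 0.0523/12)^(−47)) / (0.0523/12)
PV = $1,506.25 × 42.415516
PV = $63,888.37

PV = PMT × (1-(1+r)^(-n))/r = $63,888.37


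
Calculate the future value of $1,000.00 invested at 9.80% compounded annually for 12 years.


Compound interest formula: A = P(1 + r/n)^(nt)
A = $1,000.00 × (1 + 0.098/1)^(1 × 12)
Growth factor: (1 + 0.098/1)^12 = 3.070634
A = $1,000.00 × 3.070634
A = $3,070.63

A = P(1 + r/n)^(nt) = $3,070.63


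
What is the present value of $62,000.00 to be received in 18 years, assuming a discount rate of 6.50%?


Present value formula: PV = FV / (1 + r)^t
PV = $62,000.00 / (1 + 0.065)^18
PV = $62,000.00 / 3.106654
PV = $19,957.16

PV = FV / (1 + r)^t = $19,957.16


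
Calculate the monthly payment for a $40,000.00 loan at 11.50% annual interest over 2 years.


Loan payment formula: PMT = PV × r / (1 − (1 + r)^(−n))
Monthly rate r = 0.115/12 ≈ 0.00958333, n = 24 months
Denominator: 1 − (1 + 0.115/12)^(−24) = 0.204596
PMT = $40,000.00 × (0.115/12) / 0.204596
PMT = $1,873.61 per month

PMT = PV × r / (1-(1+r)^(-n)) = $1,873.61/month


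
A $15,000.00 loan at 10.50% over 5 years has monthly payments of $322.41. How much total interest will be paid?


Total paid over the life of the loan = PMT × n.
Total paid = $322.41 × 60 = $19,344.60
Total interest = total paid − principal = $19,344.60 − $15,000.00 = $4,344.60

Total interest = (PMT × n) - PV = $4,344.60


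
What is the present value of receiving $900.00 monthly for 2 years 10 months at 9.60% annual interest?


Present value of an ordinary annuity: PV = PMT × (1 − (1 + r)^(−n)) / r
Monthly rate r = 0.096/12 = 0.008, n = 34
PV = $900.00 × (1 − (1 + 0.096/12)^(−34)) / (0.096/12)
PV = $900.00 × 29.665099
PV = $26,698.59

PV = PMT × (1-(1+r)^(-n))/r = $26,698.59


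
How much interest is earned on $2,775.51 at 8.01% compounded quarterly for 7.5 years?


Compound interest earned = final amount − principal.
A = P(1 + r/n)^(nt) = $2,775.51 × (1 + 0.0801/4)^(4 × 7.5) = $5,031.15
Interest = A − P = $5,031.15 − $2,775.51 = $2,255.64

Interest = A - P = $2,255.64


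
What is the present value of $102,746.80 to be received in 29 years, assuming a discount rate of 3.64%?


Present value formula: PV = FV / (1 + r)^t
PV = $102,746.80 / (1 + 0.0364)^29
PV = $102,746.80 / 2.820296
PV = $36,431.21

PV = FV / (1 + r)^t = $36,431.21


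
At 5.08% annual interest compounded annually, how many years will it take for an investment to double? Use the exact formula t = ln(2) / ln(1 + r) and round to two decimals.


Doubling condition: (1 + r)^t = 2
Take ln of both sides: t × ln(1 + r) = ln(2)
t = ln(2) / ln(1 + r)
t = 0.693147 / 0.049552
t = 13.99

t = ln(2) / ln(1 + r) = 13.99 years


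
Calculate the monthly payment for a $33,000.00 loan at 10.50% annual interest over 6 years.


Loan payment formula: PMT = PV × r / (1 − (1 + r)^(−n))
Monthly rate r = 0.105/12 = 0.00875, n = 72 months
Denominator: 1 − (1 + 0.105/12)^(−72) = 0.465947
PMT = $33,000.00 × (0.105/12) / 0.465947
PMT = $619.71 per month

PMT = PV × r / (1-(1+r)^(-n)) = $619.71/month


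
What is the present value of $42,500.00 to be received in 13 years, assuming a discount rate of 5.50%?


Present value formula: PV = FV / (1 + r)^t
PV = $42,500.00 / (1 + 0.055)^13
PV = $42,500.00 / 2.005774
PV = $21,188.83

PV = FV / (1 + r)^t = $21,188.83


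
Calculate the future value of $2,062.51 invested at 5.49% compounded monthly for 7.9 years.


Compound interest formula: A = P(1 + r/n)^(nt)
A = $2,062.51 × (1 + 0.0549/12)^(12 × 7.9)
Growth factor: (1 + 0.0549/12)^94.8 = 1.541446
A = $2,062.51 × 1.541446
A = $3,179.25

A = P(1 + r/n)^(nt) = $3,179.25


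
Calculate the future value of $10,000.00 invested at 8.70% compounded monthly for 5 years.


Compound interest formula: A = P(1 + r/n)^(nt)
A = $10,000.00 × (1 + 0.087/12)^(12 × 5)
Growth factor: (1 + 0.087/12)^60 = 1.542540
A = $10,000.00 × 1.542540
A = $15,425.40

A = P(1 + r/n)^(nt) = $15,425.40


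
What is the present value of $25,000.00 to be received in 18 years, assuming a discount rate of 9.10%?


Present value formula: PV = FV / (1 + r)^t
PV = $25,000.00 / (1 + 0.091)^18
PV = $25,000.00 / 4.795628
PV = $5,213.08

PV = FV / (1 + r)^t = $5,213.08


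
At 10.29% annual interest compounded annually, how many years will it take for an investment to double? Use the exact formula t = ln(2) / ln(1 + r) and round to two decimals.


Doubling condition: (1 + r)^t = 2
Take ln of both sides: t × ln(1 + r) = ln(2)
t = ln(2) / ln(1 + r)
t = 0.693147 / 0.097943
t = 7.08

t = ln(2) / ln(1 + r) = 7.08 years


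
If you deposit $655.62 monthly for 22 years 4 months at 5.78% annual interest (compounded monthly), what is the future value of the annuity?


Future value of an ordinary annuity: FV = PMT × ((1 + r)^n − 1) / r
Monthly rate r = 0.0578/12 ≈ 0.00481667, n = 268
FV = $655.62 × ((1 + 0.0578/12)^268 − 1) / (0.0578/12)
FV = $655.62 × 544.917593
FV = $357,258.87

FV = PMT × ((1+r)^n - 1)/r = $357,258.87


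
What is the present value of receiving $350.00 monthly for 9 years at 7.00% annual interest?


Present value of an ordinary annuity: PV = PMT × (1 − (1 + r)^(−n)) / r
Monthly rate r = 0.07/12 ≈ 0.00583333, n = 108
PV = $350.00 × (1 − (1 + 0.07/12)^(−108)) / (0.07/12)
PV = $350.00 × 79.959850
PV = $27,985.95

PV = PMT × (1-(1+r)^(-n))/r = $27,985.95


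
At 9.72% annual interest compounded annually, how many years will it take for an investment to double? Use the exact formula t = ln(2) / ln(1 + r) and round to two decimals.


Doubling condition: (1 + r)^t = 2
Take ln of both sides: t × ln(1 + r) = ln(2)
t = ln(2) / ln(1 + r)
t = 0.693147 / 0.092761
t = 7.47

t = ln(2) / ln(1 + r) = 7.47 years


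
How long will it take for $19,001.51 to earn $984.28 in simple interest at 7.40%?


Rearrange the simple interest formula for t:
I = P × r × t  ⇒  t = I / (P × r)
t = $984.28 / ($19,001.51 × 0.074)
t = 0.7

t = I/(P×r) = 0.7 years


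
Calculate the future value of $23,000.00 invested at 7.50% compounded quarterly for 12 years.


Compound interest formula: A = P(1 + r/n)^(nt)
A = $23,000.00 × (1 + 0.075/4)^(4 × 12)
Growth factor: (1 + 0.075/4)^48 = 2.4391912
A = $23,000.00 × 2.4391912
A = $56,101.40

A = P(1 + r/n)^(nt) = $56,101.40


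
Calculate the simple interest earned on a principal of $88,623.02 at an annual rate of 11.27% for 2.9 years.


Simple interest formula: I = P × r × t
I = $88,623.02 × 0.1127 × 2.9
I = $28,964.66

I = P × r × t = $28,964.66


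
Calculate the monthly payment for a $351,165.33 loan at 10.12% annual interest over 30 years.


Loan payment formula: PMT = PV × r / (1 − (1 + r)^(−n))
Monthly rate r = 0.1012/12 ≈ 0.00843333, n = 360 months
Denominator: 1 − (1 + 0.1012/12)^(−360) = 0.951358
PMT = $351,165.33 × (0.1012/12) / 0.951358
PMT = $3,112.91 per month

PMT = PV × r / (1-(1+r)^(-n)) = $3,112.91/month


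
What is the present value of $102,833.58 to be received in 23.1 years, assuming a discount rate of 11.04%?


Present value formula: PV = FV / (1 + r)^t
PV = $102,833.58 / (1 + 0.1104)^23.1
PV = $102,833.58 / 11.235059
PV = $9,152.92

PV = FV / (1 + r)^t = $9,152.92


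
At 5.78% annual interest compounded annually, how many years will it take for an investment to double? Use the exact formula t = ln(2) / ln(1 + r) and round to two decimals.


Doubling condition: (1 + r)^t = 2
Take ln of both sides: t × ln(1 + r) = ln(2)
t = ln(2) / ln(1 + r)
t = 0.693147 / 0.056191
t = 12.34

t = ln(2) / ln(1 + r) = 12.34 years


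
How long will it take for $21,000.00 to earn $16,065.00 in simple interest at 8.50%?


Rearrange the simple interest formula for t:
I = P × r × t  ⇒  t = I / (P × r)
t = $16,065.00 / ($21,000.00 × 0.085)
t = 9

t = I/(P×r) = 9 years


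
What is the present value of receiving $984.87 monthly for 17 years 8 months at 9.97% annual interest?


Present value of an ordinary annuity: PV = PMT × (1 − (1 + r)^(−n)) / r
Monthly rate r = 0.0997/12 ≈ 0.00830833, n = 212
PV = $984.87 × (1 − (1 + 0.0997/12)^(−212)) / (0.0997/12)
PV = $984.87 × 99.530832
PV = $98,024.93

PV = PMT × (1-(1+r)^(-n))/r = $98,024.93


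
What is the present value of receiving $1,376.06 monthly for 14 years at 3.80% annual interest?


Present value of an ordinary annuity: PV = PMT × (1 − (1 + r)^(−n)) / r
Monthly rate r = 0.038/12 ≈ 0.00316667, n = 168
PV = $1,376.06 × (1 − (1 + 0.038/12)^(−168)) / (0.038/12)
PV = $1,376.06 × 130.129607
PV = $179,066.15

PV = PMT × (1-(1+r)^(-n))/r = $179,066.15


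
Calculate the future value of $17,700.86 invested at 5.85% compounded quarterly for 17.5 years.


Compound interest formula: A = P(1 + r/n)^(nt)
A = $17,700.86 × (1 + 0.0585/4)^(4 × 17.5)
Growth factor: (1 + 0.0585/4)^70 = 2.763052
A = $17,700.86 × 2.763052
A = $48,908.40

A = P(1 + r/n)^(nt) = $48,908.40


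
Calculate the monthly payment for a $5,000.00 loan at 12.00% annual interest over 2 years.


Loan payment formula: PMT = PV × r / (1 − (1 + r)^(−n))
Monthly rate r = 0.12/12 = 0.01, n = 24 months
Denominator: 1 − (1 + 0.12/12)^(−24) = 0.212434
PMT = $5,000.00 × (0.12/12) / 0.212434
PMT = $235.37 per month

PMT = PV × r / (1-(1+r)^(-n)) = $235.37/month


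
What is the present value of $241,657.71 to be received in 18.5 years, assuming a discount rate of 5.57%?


Present value formula: PV = FV / (1 + r)^t
PV = $241,657.71 / (1 + 0.0557)^18.5
PV = $241,657.71 / 2.7258355
PV = $88,654.55

PV = FV / (1 + r)^t = $88,654.55


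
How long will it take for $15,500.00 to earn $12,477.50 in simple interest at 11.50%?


Rearrange the simple interest formula for t:
I = P × r × t  ⇒  t = I / (P × r)
t = $12,477.50 / ($15,500.00 × 0.115)
t = 7

t = I/(P×r) = 7 years


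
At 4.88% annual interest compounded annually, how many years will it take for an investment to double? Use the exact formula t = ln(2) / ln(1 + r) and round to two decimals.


Doubling condition: (1 + r)^t = 2
Take ln of both sides: t × ln(1 + r) = ln(2)
t = ln(2) / ln(1 + r)
t = 0.693147 / 0.047647
t = 14.55

t = ln(2) / ln(1 + r) = 14.55 years


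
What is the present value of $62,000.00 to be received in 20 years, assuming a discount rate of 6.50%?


Present value formula: PV = FV / (1 + r)^t
PV = $62,000.00 / (1 + 0.065)^20
PV = $62,000.00 / 3.523645
PV = $17,595.42

PV = FV / (1 + r)^t = $17,595.42


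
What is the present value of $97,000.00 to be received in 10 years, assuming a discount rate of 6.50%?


Present value formula: PV = FV / (1 + r)^t
PV = $97,000.00 / (1 + 0.065)^10
PV = $97,000.00 / 1.87713747
PV = $51,674.43

PV = FV / (1 + r)^t = $51,674.43


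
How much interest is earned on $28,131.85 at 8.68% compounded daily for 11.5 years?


Compound interest earned = final amount − principal.
A = P(1 + r/n)^(nt) = $28,131.85 × (1 + 0.0868/365)^(365 × 11.5) = $76,323.72
Interest = A − P = $76,323.72 − $28,131.85 = $48,191.87

Interest = A - P = $48,191.87


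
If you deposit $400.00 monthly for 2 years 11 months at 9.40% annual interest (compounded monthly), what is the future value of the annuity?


Future value of an ordinary annuity: FV = PMT × ((1 + r)^n − 1) / r
Monthly rate r = 0.094/12 ≈ 0.00783333, n = 35
FV = $400.00 × ((1 + 0.094/12)^35 − 1) / (0.094/12)
FV = $400.00 × 40.088881
FV = $16,035.55

FV = PMT × ((1+r)^n - 1)/r = $16,035.55


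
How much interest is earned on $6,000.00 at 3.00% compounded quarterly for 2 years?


Compound interest earned = final amount − principal.
A = P(1 + r/n)^(nt) = $6,000.00 × (1 + 0.03/4)^(4 × 2) = $6,369.59
Interest = A − P = $6,369.59 − $6,000.00 = $369.59

Interest = A - P = $369.59


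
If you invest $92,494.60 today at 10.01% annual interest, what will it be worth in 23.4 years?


Future value formula: FV = PV × (1 + r)^t
FV = $92,494.60 × (1 + 0.1001)^23.4
FV = $92,494.60 × 9.3220763
FV = $862,241.72

FV = PV × (1 + r)^t = $862,241.72


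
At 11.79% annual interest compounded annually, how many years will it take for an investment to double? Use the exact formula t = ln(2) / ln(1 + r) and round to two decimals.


Doubling condition: (1 + r)^t = 2
Take ln of both sides: t × ln(1 + r) = ln(2)
t = ln(2) / ln(1 + r)
t = 0.693147 / 0.111452
t = 6.22

t = ln(2) / ln(1 + r) = 6.22 years


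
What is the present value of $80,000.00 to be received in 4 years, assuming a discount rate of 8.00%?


Present value formula: PV = FV / (1 + r)^t
PV = $80,000.00 / (1 + 0.08)^4
PV = $80,000.00 / 1.360489
PV = $58,802.39

PV = FV / (1 + r)^t = $58,802.39


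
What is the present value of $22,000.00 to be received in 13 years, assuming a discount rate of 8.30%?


Present value formula: PV = FV / (1 + r)^t
PV = $22,000.00 / (1 + 0.083)^13
PV = $22,000.00 / 2.819486
PV = $7,802.84

PV = FV / (1 + r)^t = $7,802.84


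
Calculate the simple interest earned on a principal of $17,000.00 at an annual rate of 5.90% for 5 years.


Simple interest formula: I = P × r × t
I = $17,000.00 × 0.059 × 5
I = $5,015.00

I = P × r × t = $5,015.00


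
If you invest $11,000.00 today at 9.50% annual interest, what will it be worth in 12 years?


Future value formula: FV = PV × (1 + r)^t
FV = $11,000.00 × (1 + 0.095)^12
FV = $11,000.00 × 2.971457
FV = $32,686.03

FV = PV × (1 + r)^t = $32,686.03


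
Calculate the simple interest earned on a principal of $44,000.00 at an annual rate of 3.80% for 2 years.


Simple interest formula: I = P × r × t
I = $44,000.00 × 0.038 × 2
I = $3,344.00

I = P × r × t = $3,344.00


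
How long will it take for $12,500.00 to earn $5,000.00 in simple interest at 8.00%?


Rearrange the simple interest formula for t:
I = P × r × t  ⇒  t = I / (P × r)
t = $5,000.00 / ($12,500.00 × 0.08)
t = 5

t = I/(P×r) = 5 years


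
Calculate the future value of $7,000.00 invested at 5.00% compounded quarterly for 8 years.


Compound interest formula: A = P(1 + r/n)^(nt)
A = $7,000.00 × (1 + 0.05/4)^(4 × 8)
Growth factor: (1 + 0.05/4)^32 = 1.4881305
A = $7,000.00 × 1.4881305
A = $10,416.91

A = P(1 + r/n)^(nt) = $10,416.91


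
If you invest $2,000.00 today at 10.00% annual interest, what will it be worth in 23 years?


Future value formula: FV = PV × (1 + r)^t
FV = $2,000.00 × (1 + 0.1)^23
FV = $2,000.00 × 8.954302
FV = $17,908.60

FV = PV × (1 + r)^t = $17,908.60


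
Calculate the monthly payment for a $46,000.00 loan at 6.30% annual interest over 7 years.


Loan payment formula: PMT = PV × r / (1 − (1 + r)^(−n))
Monthly rate r = 0.063/12 = 0.00525, n = 84 months
Denominator: 1 − (1 + 0.063/12)^(−84) = 0.355865
PMT = $46,000.00 × (0.063/12) / 0.355865
PMT = $678.63 per month

PMT = PV × r / (1-(1+r)^(-n)) = $678.63/month


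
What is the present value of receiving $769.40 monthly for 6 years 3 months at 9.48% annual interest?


Present value of an ordinary annuity: PV = PMT × (1 − (1 + r)^(−n)) / r
Monthly rate r = 0.0948/12 = 0.0079, n = 75
PV = $769.40 × (1 − (1 + 0.0948/12)^(−75)) / (0.0948/12)
PV = $769.40 × 56.426327
PV = $43,414.42

PV = PMT × (1-(1+r)^(-n))/r = $43,414.42


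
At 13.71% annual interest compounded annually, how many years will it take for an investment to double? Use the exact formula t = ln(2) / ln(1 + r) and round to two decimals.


Doubling condition: (1 + r)^t = 2
Take ln of both sides: t × ln(1 + r) = ln(2)
t = ln(2) / ln(1 + r)
t = 0.693147 / 0.128481
t = 5.39

t = ln(2) / ln(1 + r) = 5.39 years


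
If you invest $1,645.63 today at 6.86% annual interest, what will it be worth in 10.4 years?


Future value formula: FV = PV × (1 + r)^t
FV = $1,645.63 × (1 + 0.0686)^10.4
FV = $1,645.63 × 1.993782
FV = $3,281.03

FV = PV × (1 + r)^t = $3,281.03


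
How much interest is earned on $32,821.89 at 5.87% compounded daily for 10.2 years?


Compound interest earned = final amount − principal.
A = P(1 + r/n)^(nt) = $32,821.89 × (1 + 0.0587/365)^(365 × 10.2) = $59,727.20
Interest = A − P = $59,727.20 − $32,821.89 = $26,905.31

Interest = A - P = $26,905.31


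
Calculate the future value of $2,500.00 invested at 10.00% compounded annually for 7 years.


Compound interest formula: A = P(1 + r/n)^(nt)
A = $2,500.00 × (1 + 0.1/1)^(1 × 7)
Growth factor: (1 + 0.1/1)^7 = 1.948717
A = $2,500.00 × 1.948717
A = $4,871.79

A = P(1 + r/n)^(nt) = $4,871.79


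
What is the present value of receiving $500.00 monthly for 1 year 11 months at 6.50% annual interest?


Present value of an ordinary annuity: PV = PMT × (1 − (1 + r)^(−n)) / r
Monthly rate r = 0.065/12 ≈ 0.00541667, n = 23
PV = $500.00 × (1 − (1 + 0.065/12)^(−23)) / (0.065/12)
PV = $500.00 × 21.570174
PV = $10,785.09

PV = PMT × (1-(1+r)^(-n))/r = $10,785.09


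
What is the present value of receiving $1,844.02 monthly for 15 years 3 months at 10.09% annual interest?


Present value of an ordinary annuity: PV = PMT × (1 − (1 + r)^(−n)) / r
Monthly rate r = 0.1009/12 ≈ 0.00840833, n = 183
PV = $1,844.02 × (1 − (1 + 0.1009/12)^(−183)) / (0.1009/12)
PV = $1,844.02 × 93.236082
PV = $171,929.20

PV = PMT × (1-(1+r)^(-n))/r = $171,929.20


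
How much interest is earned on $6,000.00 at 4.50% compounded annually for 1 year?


Compound interest earned = final amount − principal.
A = P(1 + r/n)^(nt) = $6,000.00 × (1 + 0.045/1)^(1 × 1) = $6,270.00
Interest = A − P = $6,270.00 − $6,000.00 = $270.00

Interest = A - P = $270.00


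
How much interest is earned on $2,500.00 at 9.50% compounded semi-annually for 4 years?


Compound interest earned = final amount − principal.
A = P(1 + r/n)^(nt) = $2,500.00 × (1 + 0.095/2)^(2 × 4) = $3,623.87
Interest = A − P = $3,623.87 − $2,500.00 = $1,123.87

Interest = A - P = $1,123.87


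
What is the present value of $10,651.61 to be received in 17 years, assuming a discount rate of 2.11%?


Present value formula: PV = FV / (1 + r)^t
PV = $10,651.61 / (1 + 0.0211)^17
PV = $10,651.61 / 1.4261352
PV = $7,468.86

PV = FV / (1 + r)^t = $7,468.86


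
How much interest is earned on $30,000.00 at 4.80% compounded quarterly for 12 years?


Compound interest earned = final amount − principal.
A = P(1 + r/n)^(nt) = $30,000.00 × (1 + 0.048/4)^(4 × 12) = $53,184.59
Interest = A − P = $53,184.59 − $30,000.00 = $23,184.59

Interest = A - P = $23,184.59


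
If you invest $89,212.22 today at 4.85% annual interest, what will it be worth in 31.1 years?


Future value formula: FV = PV × (1 + r)^t
FV = $89,212.22 × (1 + 0.0485)^31.1
FV = $89,212.22 × 4.3619263
FV = $389,137.13

FV = PV × (1 + r)^t = $389,137.13


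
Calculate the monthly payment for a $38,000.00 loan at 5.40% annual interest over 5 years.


Loan payment formula: PMT = PV × r / (1 − (1 + r)^(−n))
Monthly rate r = 0.054/12 = 0.0045, n = 60 months
Denominator: 1 − (1 + 0.054/12)^(−60) = 0.236158
PMT = $38,000.00 × (0.054/12) / 0.236158
PMT = $724.09 per month

PMT = PV × r / (1-(1+r)^(-n)) = $724.09/month


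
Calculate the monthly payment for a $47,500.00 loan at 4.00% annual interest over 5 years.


Loan payment formula: PMT = PV × r / (1 − (1 + r)^(−n))
Monthly rate r = 0.04/12 ≈ 0.00333333, n = 60 months
Denominator: 1 − (1 + 0.04/12)^(−60) = 0.180997
PMT = $47,500.00 × (0.04/12) / 0.180997
PMT = $874.78 per month

PMT = PV × r / (1-(1+r)^(-n)) = $874.78/month


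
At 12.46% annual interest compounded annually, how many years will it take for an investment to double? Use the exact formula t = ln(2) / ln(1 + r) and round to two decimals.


Doubling condition: (1 + r)^t = 2
Take ln of both sides: t × ln(1 + r) = ln(2)
t = ln(2) / ln(1 + r)
t = 0.693147 / 0.117427
t = 5.90

t = ln(2) / ln(1 + r) = 5.90 years


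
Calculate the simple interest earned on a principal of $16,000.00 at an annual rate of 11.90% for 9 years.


Simple interest formula: I = P × r × t
I = $16,000.00 × 0.119 × 9
I = $17,136.00

I = P × r × t = $17,136.00


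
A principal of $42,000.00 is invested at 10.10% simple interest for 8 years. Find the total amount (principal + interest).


Total amount formula: A = P(1 + rt) = P + P·r·t
Interest: I = P × r × t = $42,000.00 × 0.101 × 8 = $33,936.00
A = P + I = $42,000.00 + $33,936.00 = $75,936.00

A = P + I = P(1 + rt) = $75,936.00


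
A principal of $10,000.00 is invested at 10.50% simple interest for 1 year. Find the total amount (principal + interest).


Total amount formula: A = P(1 + rt) = P + P·r·t
Interest: I = P × r × t = $10,000.00 × 0.105 × 1 = $1,050.00
A = P + I = $10,000.00 + $1,050.00 = $11,050.00

A = P + I = P(1 + rt) = $11,050.00


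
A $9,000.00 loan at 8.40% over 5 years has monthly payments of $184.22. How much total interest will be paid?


Total paid over the life of the loan = PMT × n.
Total paid = $184.22 × 60 = $11,053.20
Total interest = total paid − principal = $11,053.20 − $9,000.00 = $2,053.20

Total interest = (PMT × n) - PV = $2,053.20


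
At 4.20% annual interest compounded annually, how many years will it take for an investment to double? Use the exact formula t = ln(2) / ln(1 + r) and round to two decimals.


Doubling condition: (1 + r)^t = 2
Take ln of both sides: t × ln(1 + r) = ln(2)
t = ln(2) / ln(1 + r)
t = 0.693147 / 0.041142
t = 16.85

t = ln(2) / ln(1 + r) = 16.85 years


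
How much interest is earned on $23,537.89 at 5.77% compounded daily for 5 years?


Compound interest earned = final amount − principal.
A = P(1 + r/n)^(nt) = $23,537.89 × (1 + 0.0577/365)^(365 × 5) = $31,408.82
Interest = A − P = $31,408.82 − $23,537.89 = $7,870.93

Interest = A - P = $7,870.93


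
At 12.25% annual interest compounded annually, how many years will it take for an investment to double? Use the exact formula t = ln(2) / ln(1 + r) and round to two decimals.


Doubling condition: (1 + r)^t = 2
Take ln of both sides: t × ln(1 + r) = ln(2)
t = ln(2) / ln(1 + r)
t = 0.693147 / 0.115558
t = 6.00

t = ln(2) / ln(1 + r) = 6.00 years


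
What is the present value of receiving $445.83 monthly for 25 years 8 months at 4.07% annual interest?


Present value of an ordinary annuity: PV = PMT × (1 − (1 + r)^(−n)) / r
Monthly rate r = 0.0407/12 ≈ 0.00339167, n = 308
PV = $445.83 × (1 − (1 + 0.0407/12)^(−308)) / (0.0407/12)
PV = $445.83 × 190.925838
PV = $85,120.47

PV = PMT × (1-(1+r)^(-n))/r = $85,120.47


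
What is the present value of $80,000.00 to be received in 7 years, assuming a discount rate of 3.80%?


Present value formula: PV = FV / (1 + r)^t
PV = $80,000.00 / (1 + 0.038)^7
PV = $80,000.00 / 1.2983192
PV = $61,618.13

PV = FV / (1 + r)^t = $61,618.13


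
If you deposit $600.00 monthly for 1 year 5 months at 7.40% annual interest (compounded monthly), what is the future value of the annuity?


Future value of an ordinary annuity: FV = PMT × ((1 + r)^n − 1) / r
Monthly rate r = 0.074/12 ≈ 0.00616667, n = 17
FV = $600.00 × ((1 + 0.074/12)^17 − 1) / (0.074/12)
FV = $600.00 × 17.865093
FV = $10,719.06

FV = PMT × ((1+r)^n - 1)/r = $10,719.06


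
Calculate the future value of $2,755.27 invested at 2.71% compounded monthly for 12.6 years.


Compound interest formula: A = P(1 + r/n)^(nt)
A = $2,755.27 × (1 + 0.0271/12)^(12 × 12.6)
Growth factor: (1 + 0.0271/12)^151.2 = 1.406459
A = $2,755.27 × 1.406459
A = $3,875.17

A = P(1 + r/n)^(nt) = $3,875.17


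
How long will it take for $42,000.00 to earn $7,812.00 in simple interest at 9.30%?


Rearrange the simple interest formula for t:
I = P × r × t  ⇒  t = I / (P × r)
t = $7,812.00 / ($42,000.00 × 0.093)
t = 2

t = I/(P×r) = 2 years


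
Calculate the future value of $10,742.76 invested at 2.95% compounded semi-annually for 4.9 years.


Compound interest formula: A = P(1 + r/n)^(nt)
A = $10,742.76 × (1 + 0.0295/2)^(2 × 4.9)
Growth factor: (1 + 0.0295/2)^9.8 = 1.154300
A = $10,742.76 × 1.154300
A = $12,400.37

A = P(1 + r/n)^(nt) = $12,400.37


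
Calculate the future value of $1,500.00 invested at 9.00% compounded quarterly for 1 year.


Compound interest formula: A = P(1 + r/n)^(nt)
A = $1,500.00 × (1 + 0.09/4)^(4 × 1)
Growth factor: (1 + 0.09/4)^4 = 1.093083
A = $1,500.00 × 1.093083
A = $1,639.62

A = P(1 + r/n)^(nt) = $1,639.62


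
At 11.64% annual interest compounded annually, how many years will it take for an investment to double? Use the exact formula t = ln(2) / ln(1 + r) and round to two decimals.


Doubling condition: (1 + r)^t = 2
Take ln of both sides: t × ln(1 + r) = ln(2)
t = ln(2) / ln(1 + r)
t = 0.693147 / 0.110109
t = 6.30

t = ln(2) / ln(1 + r) = 6.30 years


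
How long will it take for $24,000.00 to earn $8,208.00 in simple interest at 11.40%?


Rearrange the simple interest formula for t:
I = P × r × t  ⇒  t = I / (P × r)
t = $8,208.00 / ($24,000.00 × 0.114)
t = 3

t = I/(P×r) = 3 years


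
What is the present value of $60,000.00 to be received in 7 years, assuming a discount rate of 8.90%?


Present value formula: PV = FV / (1 + r)^t
PV = $60,000.00 / (1 + 0.089)^7
PV = $60,000.00 / 1.816332
PV = $33,033.61

PV = FV / (1 + r)^t = $33,033.61


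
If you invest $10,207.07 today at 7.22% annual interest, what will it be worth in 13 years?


Future value formula: FV = PV × (1 + r)^t
FV = $10,207.07 × (1 + 0.0722)^13
FV = $10,207.07 × 2.475058
FV = $25,263.09

FV = PV × (1 + r)^t = $25,263.09


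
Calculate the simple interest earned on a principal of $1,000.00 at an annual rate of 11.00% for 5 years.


Simple interest formula: I = P × r × t
I = $1,000.00 × 0.11 × 5
I = $550.00

I = P × r × t = $550.00


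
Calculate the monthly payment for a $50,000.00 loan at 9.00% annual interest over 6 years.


Loan payment formula: PMT = PV × r / (1 − (1 + r)^(−n))
Monthly rate r = 0.09/12 = 0.0075, n = 72 months
Denominator: 1 − (1 + 0.09/12)^(−72) = 0.416076
PMT = $50,000.00 × (0.09/12) / 0.416076
PMT = $901.28 per month

PMT = PV × r / (1-(1+r)^(-n)) = $901.28/month


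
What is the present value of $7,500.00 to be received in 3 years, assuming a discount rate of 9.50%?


Present value formula: PV = FV / (1 + r)^t
PV = $7,500.00 / (1 + 0.095)^3
PV = $7,500.00 / 1.3129324
PV = $5,712.40

PV = FV / (1 + r)^t = $5,712.40


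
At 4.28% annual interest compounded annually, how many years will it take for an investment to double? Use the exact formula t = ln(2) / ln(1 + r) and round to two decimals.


Doubling condition: (1 + r)^t = 2
Take ln of both sides: t × ln(1 + r) = ln(2)
t = ln(2) / ln(1 + r)
t = 0.693147 / 0.041909
t = 16.54

t = ln(2) / ln(1 + r) = 16.54 years


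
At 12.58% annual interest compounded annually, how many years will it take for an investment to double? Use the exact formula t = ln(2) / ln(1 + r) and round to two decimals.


Doubling condition: (1 + r)^t = 2
Take ln of both sides: t × ln(1 + r) = ln(2)
t = ln(2) / ln(1 + r)
t = 0.693147 / 0.118494
t = 5.85

t = ln(2) / ln(1 + r) = 5.85 years


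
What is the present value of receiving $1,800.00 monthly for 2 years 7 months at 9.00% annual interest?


Present value of an ordinary annuity: PV = PMT × (1 − (1 + r)^(−n)) / r
Monthly rate r = 0.09/12 = 0.0075, n = 31
PV = $1,800.00 × (1 − (1 + 0.09/12)^(−31)) / (0.09/12)
PV = $1,800.00 × 27.568318
PV = $49,622.97

PV = PMT × (1-(1+r)^(-n))/r = $49,622.97


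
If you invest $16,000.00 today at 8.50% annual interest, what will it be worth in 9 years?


Future value formula: FV = PV × (1 + r)^t
FV = $16,000.00 × (1 + 0.085)^9
FV = $16,000.00 × 2.0838557
FV = $33,341.69

FV = PV × (1 + r)^t = $33,341.69


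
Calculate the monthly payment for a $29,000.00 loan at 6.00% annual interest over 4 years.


Loan payment formula: PMT = PV × r / (1 − (1 + r)^(−n))
Monthly rate r = 0.06/12 = 0.005, n = 48 months
Denominator: 1 − (1 + 0.06/12)^(−48) = 0.2129016
PMT = $29,000.00 × (0.06/12) / 0.2129016
PMT = $681.07 per month

PMT = PV × r / (1-(1+r)^(-n)) = $681.07/month


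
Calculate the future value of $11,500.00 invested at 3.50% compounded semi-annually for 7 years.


Compound interest formula: A = P(1 + r/n)^(nt)
A = $11,500.00 × (1 + 0.035/2)^(2 × 7)
Growth factor: (1 + 0.035/2)^14 = 1.2749168
A = $11,500.00 × 1.2749168
A = $14,661.54

A = P(1 + r/n)^(nt) = $14,661.54


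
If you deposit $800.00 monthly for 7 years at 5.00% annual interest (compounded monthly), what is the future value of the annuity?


Future value of an ordinary annuity: FV = PMT × ((1 + r)^n − 1) / r
Monthly rate r = 0.05/12 ≈ 0.00416667, n = 84
FV = $800.00 × ((1 + 0.05/12)^84 − 1) / (0.05/12)
FV = $800.00 × 100.328653
FV = $80,262.92

FV = PMT × ((1+r)^n - 1)/r = $80,262.92


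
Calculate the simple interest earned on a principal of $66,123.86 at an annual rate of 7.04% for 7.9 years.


Simple interest formula: I = P × r × t
I = $66,123.86 × 0.0704 × 7.9
I = $36,775.45

I = P × r × t = $36,775.45


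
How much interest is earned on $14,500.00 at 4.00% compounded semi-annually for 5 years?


Compound interest earned = final amount − principal.
A = P(1 + r/n)^(nt) = $14,500.00 × (1 + 0.04/2)^(2 × 5) = $17,675.42
Interest = A − P = $17,675.42 − $14,500.00 = $3,175.42

Interest = A - P = $3,175.42


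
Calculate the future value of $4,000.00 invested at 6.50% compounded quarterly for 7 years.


Compound interest formula: A = P(1 + r/n)^(nt)
A = $4,000.00 × (1 + 0.065/4)^(4 × 7)
Growth factor: (1 + 0.065/4)^28 = 1.570419
A = $4,000.00 × 1.570419
A = $6,281.68

A = P(1 + r/n)^(nt) = $6,281.68


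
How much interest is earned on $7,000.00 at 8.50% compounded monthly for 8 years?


Compound interest earned = final amount − principal.
A = P(1 + r/n)^(nt) = $7,000.00 × (1 + 0.085/12)^(12 × 8) = $13,784.06
Interest = A − P = $13,784.06 − $7,000.00 = $6,784.06

Interest = A - P = $6,784.06


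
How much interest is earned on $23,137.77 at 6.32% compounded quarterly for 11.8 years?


Compound interest earned = final amount − principal.
A = P(1 + r/n)^(nt) = $23,137.77 × (1 + 0.0632/4)^(4 × 11.8) = $48,491.87
Interest = A − P = $48,491.87 − $23,137.77 = $25,354.10

Interest = A - P = $25,354.10


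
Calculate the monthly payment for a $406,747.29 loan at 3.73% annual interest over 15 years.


Loan payment formula: PMT = PV × r / (1 − (1 + r)^(−n))
Monthly rate r = 0.0373/12 ≈ 0.00310833, n = 180 months
Denominator: 1 − (1 + 0.0373/12)^(−180) = 0.428009
PMT = $406,747.29 × (0.0373/12) / 0.428009
PMT = $2,953.92 per month

PMT = PV × r / (1-(1+r)^(-n)) = $2,953.92/month


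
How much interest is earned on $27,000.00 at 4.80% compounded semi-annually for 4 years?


Compound interest earned = final amount − principal.
A = P(1 + r/n)^(nt) = $27,000.00 × (1 + 0.048/2)^(2 × 4) = $32,641.00
Interest = A − P = $32,641.00 − $27,000.00 = $5,641.00

Interest = A - P = $5,641.00


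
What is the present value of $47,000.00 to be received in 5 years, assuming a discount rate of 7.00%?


Present value formula: PV = FV / (1 + r)^t
PV = $47,000.00 / (1 + 0.07)^5
PV = $47,000.00 / 1.4025517
PV = $33,510.35

PV = FV / (1 + r)^t = $33,510.35


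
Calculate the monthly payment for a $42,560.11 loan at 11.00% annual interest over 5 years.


Loan payment formula: PMT = PV × r / (1 − (1 + r)^(−n))
Monthly rate r = 0.11/12 ≈ 0.00916667, n = 60 months
Denominator: 1 − (1 + 0.11/12)^(−60) = 0.421603
PMT = $42,560.11 × (0.11/12) / 0.421603
PMT = $925.36 per month

PMT = PV × r / (1-(1+r)^(-n)) = $925.36/month


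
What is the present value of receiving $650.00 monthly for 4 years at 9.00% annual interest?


Present value of an ordinary annuity: PV = PMT × (1 − (1 + r)^(−n)) / r
Monthly rate r = 0.09/12 = 0.0075, n = 48
PV = $650.00 × (1 − (1 + 0.09/12)^(−48)) / (0.09/12)
PV = $650.00 × 40.184782
PV = $26,120.11

PV = PMT × (1-(1+r)^(-n))/r = $26,120.11


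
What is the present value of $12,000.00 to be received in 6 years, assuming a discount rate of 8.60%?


Present value formula: PV = FV / (1 + r)^t
PV = $12,000.00 / (1 + 0.086)^6
PV = $12,000.00 / 1.640510
PV = $7,314.80

PV = FV / (1 + r)^t = $7,314.80


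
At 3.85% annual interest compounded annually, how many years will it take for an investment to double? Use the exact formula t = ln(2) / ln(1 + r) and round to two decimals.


Doubling condition: (1 + r)^t = 2
Take ln of both sides: t × ln(1 + r) = ln(2)
t = ln(2) / ln(1 + r)
t = 0.693147 / 0.037777
t = 18.35

t = ln(2) / ln(1 + r) = 18.35 years


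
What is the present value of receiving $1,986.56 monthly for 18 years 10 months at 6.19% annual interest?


Present value of an ordinary annuity: PV = PMT × (1 − (1 + r)^(−n)) / r
Monthly rate r = 0.0619/12 ≈ 0.00515833, n = 226
PV = $1,986.56 × (1 − (1 + 0.0619/12)^(−226)) / (0.0619/12)
PV = $1,986.56 × 133.257432
PV = $264,723.88

PV = PMT × (1-(1+r)^(-n))/r = $264,723.88


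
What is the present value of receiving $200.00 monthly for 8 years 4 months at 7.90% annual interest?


Present value of an ordinary annuity: PV = PMT × (1 − (1 + r)^(−n)) / r
Monthly rate r = 0.079/12 ≈ 0.00658333, n = 100
PV = $200.00 × (1 − (1 + 0.079/12)^(−100)) / (0.079/12)
PV = $200.00 × 73.088860
PV = $14,617.77

PV = PMT × (1-(1+r)^(-n))/r = $14,617.77


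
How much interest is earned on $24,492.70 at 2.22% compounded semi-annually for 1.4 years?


Compound interest earned = final amount − principal.
A = P(1 + r/n)^(nt) = $24,492.70 × (1 + 0.0222/2)^(2 × 1.4) = $25,261.56
Interest = A − P = $25,261.56 − $24,492.70 = $768.86

Interest = A - P = $768.86


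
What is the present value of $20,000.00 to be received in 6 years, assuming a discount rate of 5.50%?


Present value formula: PV = FV / (1 + r)^t
PV = $20,000.00 / (1 + 0.055)^6
PV = $20,000.00 / 1.3788428
PV = $14,504.92

PV = FV / (1 + r)^t = $14,504.92


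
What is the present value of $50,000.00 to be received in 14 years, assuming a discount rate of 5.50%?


Present value formula: PV = FV / (1 + r)^t
PV = $50,000.00 / (1 + 0.055)^14
PV = $50,000.00 / 2.116091
PV = $23,628.47

PV = FV / (1 + r)^t = $23,628.47


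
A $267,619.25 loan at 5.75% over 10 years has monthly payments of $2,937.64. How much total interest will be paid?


Total paid over the life of the loan = PMT × n.
Total paid = $2,937.64 × 120 = $352,516.80
Total interest = total paid − principal = $352,516.80 − $267,619.25 = $84,897.55

Total interest = (PMT × n) - PV = $84,897.55


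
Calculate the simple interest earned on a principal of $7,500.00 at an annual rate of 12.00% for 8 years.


Simple interest formula: I = P × r × t
I = $7,500.00 × 0.12 × 8
I = $7,200.00

I = P × r × t = $7,200.00


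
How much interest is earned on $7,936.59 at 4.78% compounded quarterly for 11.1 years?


Compound interest earned = final amount − principal.
A = P(1 + r/n)^(nt) = $7,936.59 × (1 + 0.0478/4)^(4 × 11.1) = $13,449.19
Interest = A − P = $13,449.19 − $7,936.59 = $5,512.60

Interest = A - P = $5,512.60


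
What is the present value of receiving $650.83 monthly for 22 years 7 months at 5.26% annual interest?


Present value of an ordinary annuity: PV = PMT × (1 − (1 + r)^(−n)) / r
Monthly rate r = 0.0526/12 ≈ 0.00438333, n = 271
PV = $650.83 × (1 − (1 + 0.0526/12)^(−271)) / (0.0526/12)
PV = $650.83 × 158.404951
PV = $103,094.69

PV = PMT × (1-(1+r)^(-n))/r = $103,094.69


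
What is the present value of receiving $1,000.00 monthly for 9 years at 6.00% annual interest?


Present value of an ordinary annuity: PV = PMT × (1 − (1 + r)^(−n)) / r
Monthly rate r = 0.06/12 = 0.005, n = 108
PV = $1,000.00 × (1 − (1 + 0.06/12)^(−108)) / (0.06/12)
PV = $1,000.00 × 83.293424
PV = $83,293.42

PV = PMT × (1-(1+r)^(-n))/r = $83,293.42


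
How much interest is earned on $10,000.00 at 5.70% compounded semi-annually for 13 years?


Compound interest earned = final amount − principal.
A = P(1 + r/n)^(nt) = $10,000.00 × (1 + 0.057/2)^(2 × 13) = $20,764.03
Interest = A − P = $20,764.03 − $10,000.00 = $10,764.03

Interest = A - P = $10,764.03


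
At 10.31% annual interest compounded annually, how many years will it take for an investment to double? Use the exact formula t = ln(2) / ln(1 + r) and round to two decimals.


Doubling condition: (1 + r)^t = 2
Take ln of both sides: t × ln(1 + r) = ln(2)
t = ln(2) / ln(1 + r)
t = 0.693147 / 0.098124
t = 7.06

t = ln(2) / ln(1 + r) = 7.06 years


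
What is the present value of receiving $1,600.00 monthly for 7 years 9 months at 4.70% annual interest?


Present value of an ordinary annuity: PV = PMT × (1 − (1 + r)^(−n)) / r
Monthly rate r = 0.047/12 ≈ 0.00391667, n = 93
PV = $1,600.00 × (1 − (1 + 0.047/12)^(−93)) / (0.047/12)
PV = $1,600.00 × 77.818229
PV = $124,509.17

PV = PMT × (1-(1+r)^(-n))/r = $124,509.17


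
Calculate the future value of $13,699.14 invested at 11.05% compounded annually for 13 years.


Compound interest formula: A = P(1 + r/n)^(nt)
A = $13,699.14 × (1 + 0.1105/1)^(1 × 13)
Growth factor: (1 + 0.1105/1)^13 = 3.906082
A = $13,699.14 × 3.906082
A = $53,509.96

A = P(1 + r/n)^(nt) = $53,509.96
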